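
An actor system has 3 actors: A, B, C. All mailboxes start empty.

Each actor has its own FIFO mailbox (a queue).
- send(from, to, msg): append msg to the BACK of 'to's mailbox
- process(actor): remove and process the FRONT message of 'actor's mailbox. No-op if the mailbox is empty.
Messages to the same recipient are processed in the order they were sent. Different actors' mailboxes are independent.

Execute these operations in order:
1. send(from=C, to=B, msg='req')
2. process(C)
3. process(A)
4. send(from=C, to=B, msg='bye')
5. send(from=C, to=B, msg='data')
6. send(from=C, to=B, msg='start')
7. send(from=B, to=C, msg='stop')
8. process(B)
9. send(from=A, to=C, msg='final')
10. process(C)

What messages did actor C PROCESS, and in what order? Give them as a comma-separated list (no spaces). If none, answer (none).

Answer: stop

Derivation:
After 1 (send(from=C, to=B, msg='req')): A:[] B:[req] C:[]
After 2 (process(C)): A:[] B:[req] C:[]
After 3 (process(A)): A:[] B:[req] C:[]
After 4 (send(from=C, to=B, msg='bye')): A:[] B:[req,bye] C:[]
After 5 (send(from=C, to=B, msg='data')): A:[] B:[req,bye,data] C:[]
After 6 (send(from=C, to=B, msg='start')): A:[] B:[req,bye,data,start] C:[]
After 7 (send(from=B, to=C, msg='stop')): A:[] B:[req,bye,data,start] C:[stop]
After 8 (process(B)): A:[] B:[bye,data,start] C:[stop]
After 9 (send(from=A, to=C, msg='final')): A:[] B:[bye,data,start] C:[stop,final]
After 10 (process(C)): A:[] B:[bye,data,start] C:[final]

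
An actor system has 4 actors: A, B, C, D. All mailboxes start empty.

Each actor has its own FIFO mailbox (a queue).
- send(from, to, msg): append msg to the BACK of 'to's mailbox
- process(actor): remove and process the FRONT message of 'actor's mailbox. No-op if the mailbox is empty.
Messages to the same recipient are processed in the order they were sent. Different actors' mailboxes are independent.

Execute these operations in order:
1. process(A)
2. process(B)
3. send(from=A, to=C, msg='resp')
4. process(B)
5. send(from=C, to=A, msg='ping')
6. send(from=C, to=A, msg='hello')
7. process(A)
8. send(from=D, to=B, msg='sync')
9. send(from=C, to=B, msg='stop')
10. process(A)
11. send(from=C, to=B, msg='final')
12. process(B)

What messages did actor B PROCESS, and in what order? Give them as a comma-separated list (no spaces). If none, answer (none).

Answer: sync

Derivation:
After 1 (process(A)): A:[] B:[] C:[] D:[]
After 2 (process(B)): A:[] B:[] C:[] D:[]
After 3 (send(from=A, to=C, msg='resp')): A:[] B:[] C:[resp] D:[]
After 4 (process(B)): A:[] B:[] C:[resp] D:[]
After 5 (send(from=C, to=A, msg='ping')): A:[ping] B:[] C:[resp] D:[]
After 6 (send(from=C, to=A, msg='hello')): A:[ping,hello] B:[] C:[resp] D:[]
After 7 (process(A)): A:[hello] B:[] C:[resp] D:[]
After 8 (send(from=D, to=B, msg='sync')): A:[hello] B:[sync] C:[resp] D:[]
After 9 (send(from=C, to=B, msg='stop')): A:[hello] B:[sync,stop] C:[resp] D:[]
After 10 (process(A)): A:[] B:[sync,stop] C:[resp] D:[]
After 11 (send(from=C, to=B, msg='final')): A:[] B:[sync,stop,final] C:[resp] D:[]
After 12 (process(B)): A:[] B:[stop,final] C:[resp] D:[]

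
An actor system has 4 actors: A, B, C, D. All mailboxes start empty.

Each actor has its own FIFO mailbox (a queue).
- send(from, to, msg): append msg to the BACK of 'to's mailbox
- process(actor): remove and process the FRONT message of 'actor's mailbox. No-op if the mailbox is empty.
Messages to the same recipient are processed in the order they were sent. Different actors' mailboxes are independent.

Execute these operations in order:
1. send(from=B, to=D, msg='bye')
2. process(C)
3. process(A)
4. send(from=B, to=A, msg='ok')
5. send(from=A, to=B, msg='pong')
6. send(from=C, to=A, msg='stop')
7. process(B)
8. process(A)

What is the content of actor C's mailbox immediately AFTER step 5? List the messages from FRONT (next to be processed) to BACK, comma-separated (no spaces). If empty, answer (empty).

After 1 (send(from=B, to=D, msg='bye')): A:[] B:[] C:[] D:[bye]
After 2 (process(C)): A:[] B:[] C:[] D:[bye]
After 3 (process(A)): A:[] B:[] C:[] D:[bye]
After 4 (send(from=B, to=A, msg='ok')): A:[ok] B:[] C:[] D:[bye]
After 5 (send(from=A, to=B, msg='pong')): A:[ok] B:[pong] C:[] D:[bye]

(empty)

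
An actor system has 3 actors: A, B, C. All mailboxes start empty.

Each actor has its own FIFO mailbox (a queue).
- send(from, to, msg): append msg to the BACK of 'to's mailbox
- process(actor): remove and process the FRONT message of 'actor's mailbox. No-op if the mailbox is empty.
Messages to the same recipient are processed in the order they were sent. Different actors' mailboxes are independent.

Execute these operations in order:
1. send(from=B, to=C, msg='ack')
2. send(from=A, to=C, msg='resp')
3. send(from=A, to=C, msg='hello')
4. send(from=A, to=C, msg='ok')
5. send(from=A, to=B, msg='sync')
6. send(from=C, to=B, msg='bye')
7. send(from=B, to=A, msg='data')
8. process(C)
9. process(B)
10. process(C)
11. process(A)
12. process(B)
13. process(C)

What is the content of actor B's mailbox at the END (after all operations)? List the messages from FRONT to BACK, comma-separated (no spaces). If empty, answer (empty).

Answer: (empty)

Derivation:
After 1 (send(from=B, to=C, msg='ack')): A:[] B:[] C:[ack]
After 2 (send(from=A, to=C, msg='resp')): A:[] B:[] C:[ack,resp]
After 3 (send(from=A, to=C, msg='hello')): A:[] B:[] C:[ack,resp,hello]
After 4 (send(from=A, to=C, msg='ok')): A:[] B:[] C:[ack,resp,hello,ok]
After 5 (send(from=A, to=B, msg='sync')): A:[] B:[sync] C:[ack,resp,hello,ok]
After 6 (send(from=C, to=B, msg='bye')): A:[] B:[sync,bye] C:[ack,resp,hello,ok]
After 7 (send(from=B, to=A, msg='data')): A:[data] B:[sync,bye] C:[ack,resp,hello,ok]
After 8 (process(C)): A:[data] B:[sync,bye] C:[resp,hello,ok]
After 9 (process(B)): A:[data] B:[bye] C:[resp,hello,ok]
After 10 (process(C)): A:[data] B:[bye] C:[hello,ok]
After 11 (process(A)): A:[] B:[bye] C:[hello,ok]
After 12 (process(B)): A:[] B:[] C:[hello,ok]
After 13 (process(C)): A:[] B:[] C:[ok]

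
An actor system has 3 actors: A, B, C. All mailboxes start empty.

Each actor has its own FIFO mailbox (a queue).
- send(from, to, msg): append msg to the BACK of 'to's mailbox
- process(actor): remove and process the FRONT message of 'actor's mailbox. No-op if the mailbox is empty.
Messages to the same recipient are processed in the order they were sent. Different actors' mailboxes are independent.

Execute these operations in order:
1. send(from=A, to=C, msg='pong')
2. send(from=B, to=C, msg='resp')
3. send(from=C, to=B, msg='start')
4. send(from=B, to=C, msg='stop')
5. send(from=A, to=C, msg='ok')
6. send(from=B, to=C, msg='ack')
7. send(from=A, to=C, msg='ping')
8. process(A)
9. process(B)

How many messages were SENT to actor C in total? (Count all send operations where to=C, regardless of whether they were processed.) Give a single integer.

Answer: 6

Derivation:
After 1 (send(from=A, to=C, msg='pong')): A:[] B:[] C:[pong]
After 2 (send(from=B, to=C, msg='resp')): A:[] B:[] C:[pong,resp]
After 3 (send(from=C, to=B, msg='start')): A:[] B:[start] C:[pong,resp]
After 4 (send(from=B, to=C, msg='stop')): A:[] B:[start] C:[pong,resp,stop]
After 5 (send(from=A, to=C, msg='ok')): A:[] B:[start] C:[pong,resp,stop,ok]
After 6 (send(from=B, to=C, msg='ack')): A:[] B:[start] C:[pong,resp,stop,ok,ack]
After 7 (send(from=A, to=C, msg='ping')): A:[] B:[start] C:[pong,resp,stop,ok,ack,ping]
After 8 (process(A)): A:[] B:[start] C:[pong,resp,stop,ok,ack,ping]
After 9 (process(B)): A:[] B:[] C:[pong,resp,stop,ok,ack,ping]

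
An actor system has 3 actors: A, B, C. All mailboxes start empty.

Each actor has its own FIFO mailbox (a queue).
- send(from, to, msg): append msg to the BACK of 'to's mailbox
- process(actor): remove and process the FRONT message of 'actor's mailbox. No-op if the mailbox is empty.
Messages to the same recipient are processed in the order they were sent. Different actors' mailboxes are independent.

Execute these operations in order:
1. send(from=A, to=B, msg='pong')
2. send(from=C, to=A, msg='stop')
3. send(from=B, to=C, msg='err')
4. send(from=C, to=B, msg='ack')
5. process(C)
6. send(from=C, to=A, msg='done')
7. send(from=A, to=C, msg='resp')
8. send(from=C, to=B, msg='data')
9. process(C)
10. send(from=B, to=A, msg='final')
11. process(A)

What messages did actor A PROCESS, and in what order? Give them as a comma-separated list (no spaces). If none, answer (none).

After 1 (send(from=A, to=B, msg='pong')): A:[] B:[pong] C:[]
After 2 (send(from=C, to=A, msg='stop')): A:[stop] B:[pong] C:[]
After 3 (send(from=B, to=C, msg='err')): A:[stop] B:[pong] C:[err]
After 4 (send(from=C, to=B, msg='ack')): A:[stop] B:[pong,ack] C:[err]
After 5 (process(C)): A:[stop] B:[pong,ack] C:[]
After 6 (send(from=C, to=A, msg='done')): A:[stop,done] B:[pong,ack] C:[]
After 7 (send(from=A, to=C, msg='resp')): A:[stop,done] B:[pong,ack] C:[resp]
After 8 (send(from=C, to=B, msg='data')): A:[stop,done] B:[pong,ack,data] C:[resp]
After 9 (process(C)): A:[stop,done] B:[pong,ack,data] C:[]
After 10 (send(from=B, to=A, msg='final')): A:[stop,done,final] B:[pong,ack,data] C:[]
After 11 (process(A)): A:[done,final] B:[pong,ack,data] C:[]

Answer: stop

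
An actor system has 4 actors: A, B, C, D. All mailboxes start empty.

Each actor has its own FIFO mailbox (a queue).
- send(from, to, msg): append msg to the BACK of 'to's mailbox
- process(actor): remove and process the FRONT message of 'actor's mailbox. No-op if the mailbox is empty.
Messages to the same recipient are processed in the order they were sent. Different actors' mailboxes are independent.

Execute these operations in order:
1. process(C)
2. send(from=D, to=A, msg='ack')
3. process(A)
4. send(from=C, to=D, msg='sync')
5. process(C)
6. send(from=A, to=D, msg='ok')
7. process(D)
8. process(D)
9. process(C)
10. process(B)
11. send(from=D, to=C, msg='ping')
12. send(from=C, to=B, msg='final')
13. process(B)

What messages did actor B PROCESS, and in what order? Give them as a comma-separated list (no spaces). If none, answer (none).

Answer: final

Derivation:
After 1 (process(C)): A:[] B:[] C:[] D:[]
After 2 (send(from=D, to=A, msg='ack')): A:[ack] B:[] C:[] D:[]
After 3 (process(A)): A:[] B:[] C:[] D:[]
After 4 (send(from=C, to=D, msg='sync')): A:[] B:[] C:[] D:[sync]
After 5 (process(C)): A:[] B:[] C:[] D:[sync]
After 6 (send(from=A, to=D, msg='ok')): A:[] B:[] C:[] D:[sync,ok]
After 7 (process(D)): A:[] B:[] C:[] D:[ok]
After 8 (process(D)): A:[] B:[] C:[] D:[]
After 9 (process(C)): A:[] B:[] C:[] D:[]
After 10 (process(B)): A:[] B:[] C:[] D:[]
After 11 (send(from=D, to=C, msg='ping')): A:[] B:[] C:[ping] D:[]
After 12 (send(from=C, to=B, msg='final')): A:[] B:[final] C:[ping] D:[]
After 13 (process(B)): A:[] B:[] C:[ping] D:[]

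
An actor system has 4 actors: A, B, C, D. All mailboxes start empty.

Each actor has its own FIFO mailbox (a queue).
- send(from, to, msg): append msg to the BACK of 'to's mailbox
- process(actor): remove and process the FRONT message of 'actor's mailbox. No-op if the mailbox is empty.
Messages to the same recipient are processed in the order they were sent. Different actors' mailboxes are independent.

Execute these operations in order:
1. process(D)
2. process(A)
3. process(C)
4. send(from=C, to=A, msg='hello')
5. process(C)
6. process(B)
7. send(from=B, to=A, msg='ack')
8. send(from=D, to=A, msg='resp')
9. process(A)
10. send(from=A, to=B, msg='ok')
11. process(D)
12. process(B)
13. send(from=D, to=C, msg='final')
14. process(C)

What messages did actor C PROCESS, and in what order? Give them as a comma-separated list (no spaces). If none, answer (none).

After 1 (process(D)): A:[] B:[] C:[] D:[]
After 2 (process(A)): A:[] B:[] C:[] D:[]
After 3 (process(C)): A:[] B:[] C:[] D:[]
After 4 (send(from=C, to=A, msg='hello')): A:[hello] B:[] C:[] D:[]
After 5 (process(C)): A:[hello] B:[] C:[] D:[]
After 6 (process(B)): A:[hello] B:[] C:[] D:[]
After 7 (send(from=B, to=A, msg='ack')): A:[hello,ack] B:[] C:[] D:[]
After 8 (send(from=D, to=A, msg='resp')): A:[hello,ack,resp] B:[] C:[] D:[]
After 9 (process(A)): A:[ack,resp] B:[] C:[] D:[]
After 10 (send(from=A, to=B, msg='ok')): A:[ack,resp] B:[ok] C:[] D:[]
After 11 (process(D)): A:[ack,resp] B:[ok] C:[] D:[]
After 12 (process(B)): A:[ack,resp] B:[] C:[] D:[]
After 13 (send(from=D, to=C, msg='final')): A:[ack,resp] B:[] C:[final] D:[]
After 14 (process(C)): A:[ack,resp] B:[] C:[] D:[]

Answer: final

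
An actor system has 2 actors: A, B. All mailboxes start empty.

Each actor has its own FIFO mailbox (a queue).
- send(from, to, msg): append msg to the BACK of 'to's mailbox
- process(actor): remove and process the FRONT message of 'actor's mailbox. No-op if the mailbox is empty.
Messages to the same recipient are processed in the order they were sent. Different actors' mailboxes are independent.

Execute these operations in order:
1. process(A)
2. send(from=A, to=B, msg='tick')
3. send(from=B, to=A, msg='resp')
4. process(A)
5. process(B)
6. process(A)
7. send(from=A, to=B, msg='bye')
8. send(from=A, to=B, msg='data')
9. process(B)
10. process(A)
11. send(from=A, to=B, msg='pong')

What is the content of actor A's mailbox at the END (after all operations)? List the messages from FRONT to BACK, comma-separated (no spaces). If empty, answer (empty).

Answer: (empty)

Derivation:
After 1 (process(A)): A:[] B:[]
After 2 (send(from=A, to=B, msg='tick')): A:[] B:[tick]
After 3 (send(from=B, to=A, msg='resp')): A:[resp] B:[tick]
After 4 (process(A)): A:[] B:[tick]
After 5 (process(B)): A:[] B:[]
After 6 (process(A)): A:[] B:[]
After 7 (send(from=A, to=B, msg='bye')): A:[] B:[bye]
After 8 (send(from=A, to=B, msg='data')): A:[] B:[bye,data]
After 9 (process(B)): A:[] B:[data]
After 10 (process(A)): A:[] B:[data]
After 11 (send(from=A, to=B, msg='pong')): A:[] B:[data,pong]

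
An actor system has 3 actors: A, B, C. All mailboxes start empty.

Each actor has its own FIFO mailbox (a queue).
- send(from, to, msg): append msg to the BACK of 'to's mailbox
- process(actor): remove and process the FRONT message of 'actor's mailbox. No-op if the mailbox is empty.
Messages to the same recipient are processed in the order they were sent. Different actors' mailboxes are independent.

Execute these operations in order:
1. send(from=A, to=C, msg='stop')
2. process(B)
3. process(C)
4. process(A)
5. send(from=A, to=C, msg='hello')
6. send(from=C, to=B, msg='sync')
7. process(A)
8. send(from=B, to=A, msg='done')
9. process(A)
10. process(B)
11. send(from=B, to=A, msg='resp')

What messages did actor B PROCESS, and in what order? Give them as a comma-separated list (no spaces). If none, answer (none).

After 1 (send(from=A, to=C, msg='stop')): A:[] B:[] C:[stop]
After 2 (process(B)): A:[] B:[] C:[stop]
After 3 (process(C)): A:[] B:[] C:[]
After 4 (process(A)): A:[] B:[] C:[]
After 5 (send(from=A, to=C, msg='hello')): A:[] B:[] C:[hello]
After 6 (send(from=C, to=B, msg='sync')): A:[] B:[sync] C:[hello]
After 7 (process(A)): A:[] B:[sync] C:[hello]
After 8 (send(from=B, to=A, msg='done')): A:[done] B:[sync] C:[hello]
After 9 (process(A)): A:[] B:[sync] C:[hello]
After 10 (process(B)): A:[] B:[] C:[hello]
After 11 (send(from=B, to=A, msg='resp')): A:[resp] B:[] C:[hello]

Answer: sync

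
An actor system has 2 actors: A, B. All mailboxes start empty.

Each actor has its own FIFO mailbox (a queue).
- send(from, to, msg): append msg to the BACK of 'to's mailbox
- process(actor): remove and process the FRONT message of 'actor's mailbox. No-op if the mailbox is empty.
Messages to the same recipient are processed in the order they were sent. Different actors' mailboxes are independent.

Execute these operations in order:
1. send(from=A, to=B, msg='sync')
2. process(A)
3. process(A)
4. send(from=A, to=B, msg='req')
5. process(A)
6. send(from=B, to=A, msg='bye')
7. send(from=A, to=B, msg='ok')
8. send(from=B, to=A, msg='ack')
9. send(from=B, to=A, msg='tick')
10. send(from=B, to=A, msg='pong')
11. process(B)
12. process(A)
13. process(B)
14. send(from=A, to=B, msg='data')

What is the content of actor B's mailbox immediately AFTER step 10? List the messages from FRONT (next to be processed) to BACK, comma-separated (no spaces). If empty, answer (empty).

After 1 (send(from=A, to=B, msg='sync')): A:[] B:[sync]
After 2 (process(A)): A:[] B:[sync]
After 3 (process(A)): A:[] B:[sync]
After 4 (send(from=A, to=B, msg='req')): A:[] B:[sync,req]
After 5 (process(A)): A:[] B:[sync,req]
After 6 (send(from=B, to=A, msg='bye')): A:[bye] B:[sync,req]
After 7 (send(from=A, to=B, msg='ok')): A:[bye] B:[sync,req,ok]
After 8 (send(from=B, to=A, msg='ack')): A:[bye,ack] B:[sync,req,ok]
After 9 (send(from=B, to=A, msg='tick')): A:[bye,ack,tick] B:[sync,req,ok]
After 10 (send(from=B, to=A, msg='pong')): A:[bye,ack,tick,pong] B:[sync,req,ok]

sync,req,ok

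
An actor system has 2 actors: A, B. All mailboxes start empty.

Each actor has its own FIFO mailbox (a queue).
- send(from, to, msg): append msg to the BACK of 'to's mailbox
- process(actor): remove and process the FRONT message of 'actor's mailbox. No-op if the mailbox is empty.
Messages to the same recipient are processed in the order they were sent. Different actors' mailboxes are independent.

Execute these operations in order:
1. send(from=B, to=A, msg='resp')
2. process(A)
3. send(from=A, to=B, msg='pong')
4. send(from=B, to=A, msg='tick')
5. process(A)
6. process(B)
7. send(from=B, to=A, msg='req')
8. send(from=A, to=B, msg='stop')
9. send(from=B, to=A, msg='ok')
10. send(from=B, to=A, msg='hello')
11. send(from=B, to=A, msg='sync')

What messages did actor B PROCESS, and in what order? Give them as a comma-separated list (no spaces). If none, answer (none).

Answer: pong

Derivation:
After 1 (send(from=B, to=A, msg='resp')): A:[resp] B:[]
After 2 (process(A)): A:[] B:[]
After 3 (send(from=A, to=B, msg='pong')): A:[] B:[pong]
After 4 (send(from=B, to=A, msg='tick')): A:[tick] B:[pong]
After 5 (process(A)): A:[] B:[pong]
After 6 (process(B)): A:[] B:[]
After 7 (send(from=B, to=A, msg='req')): A:[req] B:[]
After 8 (send(from=A, to=B, msg='stop')): A:[req] B:[stop]
After 9 (send(from=B, to=A, msg='ok')): A:[req,ok] B:[stop]
After 10 (send(from=B, to=A, msg='hello')): A:[req,ok,hello] B:[stop]
After 11 (send(from=B, to=A, msg='sync')): A:[req,ok,hello,sync] B:[stop]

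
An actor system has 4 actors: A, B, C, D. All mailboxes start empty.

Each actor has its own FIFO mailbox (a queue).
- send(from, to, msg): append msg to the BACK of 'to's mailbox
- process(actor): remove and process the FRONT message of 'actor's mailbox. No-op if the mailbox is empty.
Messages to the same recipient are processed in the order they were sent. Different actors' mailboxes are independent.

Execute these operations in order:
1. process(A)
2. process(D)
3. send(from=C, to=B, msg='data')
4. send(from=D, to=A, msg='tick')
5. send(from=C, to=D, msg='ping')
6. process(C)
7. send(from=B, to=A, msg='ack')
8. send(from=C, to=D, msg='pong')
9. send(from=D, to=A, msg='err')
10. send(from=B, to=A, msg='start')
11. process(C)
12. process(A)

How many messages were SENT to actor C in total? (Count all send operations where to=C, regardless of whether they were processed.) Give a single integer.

After 1 (process(A)): A:[] B:[] C:[] D:[]
After 2 (process(D)): A:[] B:[] C:[] D:[]
After 3 (send(from=C, to=B, msg='data')): A:[] B:[data] C:[] D:[]
After 4 (send(from=D, to=A, msg='tick')): A:[tick] B:[data] C:[] D:[]
After 5 (send(from=C, to=D, msg='ping')): A:[tick] B:[data] C:[] D:[ping]
After 6 (process(C)): A:[tick] B:[data] C:[] D:[ping]
After 7 (send(from=B, to=A, msg='ack')): A:[tick,ack] B:[data] C:[] D:[ping]
After 8 (send(from=C, to=D, msg='pong')): A:[tick,ack] B:[data] C:[] D:[ping,pong]
After 9 (send(from=D, to=A, msg='err')): A:[tick,ack,err] B:[data] C:[] D:[ping,pong]
After 10 (send(from=B, to=A, msg='start')): A:[tick,ack,err,start] B:[data] C:[] D:[ping,pong]
After 11 (process(C)): A:[tick,ack,err,start] B:[data] C:[] D:[ping,pong]
After 12 (process(A)): A:[ack,err,start] B:[data] C:[] D:[ping,pong]

Answer: 0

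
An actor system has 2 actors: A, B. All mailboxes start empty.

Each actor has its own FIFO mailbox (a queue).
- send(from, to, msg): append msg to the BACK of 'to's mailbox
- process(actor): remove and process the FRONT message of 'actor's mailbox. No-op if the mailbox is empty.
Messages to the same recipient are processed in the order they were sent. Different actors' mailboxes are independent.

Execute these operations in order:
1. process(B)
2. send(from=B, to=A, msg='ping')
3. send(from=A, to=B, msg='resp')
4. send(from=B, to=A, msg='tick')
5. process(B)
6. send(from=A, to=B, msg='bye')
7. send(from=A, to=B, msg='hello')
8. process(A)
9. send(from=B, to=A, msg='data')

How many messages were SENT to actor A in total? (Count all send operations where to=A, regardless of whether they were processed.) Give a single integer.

After 1 (process(B)): A:[] B:[]
After 2 (send(from=B, to=A, msg='ping')): A:[ping] B:[]
After 3 (send(from=A, to=B, msg='resp')): A:[ping] B:[resp]
After 4 (send(from=B, to=A, msg='tick')): A:[ping,tick] B:[resp]
After 5 (process(B)): A:[ping,tick] B:[]
After 6 (send(from=A, to=B, msg='bye')): A:[ping,tick] B:[bye]
After 7 (send(from=A, to=B, msg='hello')): A:[ping,tick] B:[bye,hello]
After 8 (process(A)): A:[tick] B:[bye,hello]
After 9 (send(from=B, to=A, msg='data')): A:[tick,data] B:[bye,hello]

Answer: 3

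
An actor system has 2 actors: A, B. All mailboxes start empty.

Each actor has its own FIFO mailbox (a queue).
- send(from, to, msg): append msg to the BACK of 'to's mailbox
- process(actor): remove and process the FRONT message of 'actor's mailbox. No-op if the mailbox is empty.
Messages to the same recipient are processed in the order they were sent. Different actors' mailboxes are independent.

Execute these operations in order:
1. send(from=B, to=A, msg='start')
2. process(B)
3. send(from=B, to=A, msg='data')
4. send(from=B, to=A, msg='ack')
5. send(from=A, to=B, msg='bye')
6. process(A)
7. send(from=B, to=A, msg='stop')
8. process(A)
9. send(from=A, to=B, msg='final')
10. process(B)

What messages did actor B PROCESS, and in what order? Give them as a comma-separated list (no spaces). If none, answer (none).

After 1 (send(from=B, to=A, msg='start')): A:[start] B:[]
After 2 (process(B)): A:[start] B:[]
After 3 (send(from=B, to=A, msg='data')): A:[start,data] B:[]
After 4 (send(from=B, to=A, msg='ack')): A:[start,data,ack] B:[]
After 5 (send(from=A, to=B, msg='bye')): A:[start,data,ack] B:[bye]
After 6 (process(A)): A:[data,ack] B:[bye]
After 7 (send(from=B, to=A, msg='stop')): A:[data,ack,stop] B:[bye]
After 8 (process(A)): A:[ack,stop] B:[bye]
After 9 (send(from=A, to=B, msg='final')): A:[ack,stop] B:[bye,final]
After 10 (process(B)): A:[ack,stop] B:[final]

Answer: bye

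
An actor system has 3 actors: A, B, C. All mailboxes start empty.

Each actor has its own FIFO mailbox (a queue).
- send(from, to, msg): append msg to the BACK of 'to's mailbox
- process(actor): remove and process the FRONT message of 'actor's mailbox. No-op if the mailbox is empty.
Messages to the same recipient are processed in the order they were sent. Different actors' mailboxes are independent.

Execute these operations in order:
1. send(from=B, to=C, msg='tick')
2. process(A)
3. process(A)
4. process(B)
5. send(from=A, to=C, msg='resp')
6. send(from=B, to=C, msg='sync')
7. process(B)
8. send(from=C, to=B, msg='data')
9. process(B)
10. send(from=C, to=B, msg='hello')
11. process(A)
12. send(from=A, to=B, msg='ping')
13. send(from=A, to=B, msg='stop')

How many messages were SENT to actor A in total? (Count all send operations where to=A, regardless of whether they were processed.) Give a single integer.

Answer: 0

Derivation:
After 1 (send(from=B, to=C, msg='tick')): A:[] B:[] C:[tick]
After 2 (process(A)): A:[] B:[] C:[tick]
After 3 (process(A)): A:[] B:[] C:[tick]
After 4 (process(B)): A:[] B:[] C:[tick]
After 5 (send(from=A, to=C, msg='resp')): A:[] B:[] C:[tick,resp]
After 6 (send(from=B, to=C, msg='sync')): A:[] B:[] C:[tick,resp,sync]
After 7 (process(B)): A:[] B:[] C:[tick,resp,sync]
After 8 (send(from=C, to=B, msg='data')): A:[] B:[data] C:[tick,resp,sync]
After 9 (process(B)): A:[] B:[] C:[tick,resp,sync]
After 10 (send(from=C, to=B, msg='hello')): A:[] B:[hello] C:[tick,resp,sync]
After 11 (process(A)): A:[] B:[hello] C:[tick,resp,sync]
After 12 (send(from=A, to=B, msg='ping')): A:[] B:[hello,ping] C:[tick,resp,sync]
After 13 (send(from=A, to=B, msg='stop')): A:[] B:[hello,ping,stop] C:[tick,resp,sync]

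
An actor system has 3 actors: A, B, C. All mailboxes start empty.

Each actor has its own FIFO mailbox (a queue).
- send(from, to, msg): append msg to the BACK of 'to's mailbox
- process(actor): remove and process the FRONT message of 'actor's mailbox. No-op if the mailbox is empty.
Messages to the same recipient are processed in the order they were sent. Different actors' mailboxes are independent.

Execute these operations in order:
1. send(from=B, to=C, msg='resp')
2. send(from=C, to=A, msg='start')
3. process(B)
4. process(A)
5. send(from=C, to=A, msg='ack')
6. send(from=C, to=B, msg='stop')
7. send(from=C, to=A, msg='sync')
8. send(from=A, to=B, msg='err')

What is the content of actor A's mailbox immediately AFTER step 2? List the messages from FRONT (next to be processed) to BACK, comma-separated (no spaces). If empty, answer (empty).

After 1 (send(from=B, to=C, msg='resp')): A:[] B:[] C:[resp]
After 2 (send(from=C, to=A, msg='start')): A:[start] B:[] C:[resp]

start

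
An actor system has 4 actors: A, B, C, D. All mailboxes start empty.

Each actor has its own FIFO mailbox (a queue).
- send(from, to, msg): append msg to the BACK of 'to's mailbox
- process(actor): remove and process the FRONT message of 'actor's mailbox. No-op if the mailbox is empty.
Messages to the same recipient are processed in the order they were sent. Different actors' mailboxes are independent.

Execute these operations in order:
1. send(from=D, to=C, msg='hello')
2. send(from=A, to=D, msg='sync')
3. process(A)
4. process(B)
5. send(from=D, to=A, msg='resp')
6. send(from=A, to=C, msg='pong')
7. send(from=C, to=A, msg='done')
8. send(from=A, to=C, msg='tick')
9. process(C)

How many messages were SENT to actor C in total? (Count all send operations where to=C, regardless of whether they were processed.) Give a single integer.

Answer: 3

Derivation:
After 1 (send(from=D, to=C, msg='hello')): A:[] B:[] C:[hello] D:[]
After 2 (send(from=A, to=D, msg='sync')): A:[] B:[] C:[hello] D:[sync]
After 3 (process(A)): A:[] B:[] C:[hello] D:[sync]
After 4 (process(B)): A:[] B:[] C:[hello] D:[sync]
After 5 (send(from=D, to=A, msg='resp')): A:[resp] B:[] C:[hello] D:[sync]
After 6 (send(from=A, to=C, msg='pong')): A:[resp] B:[] C:[hello,pong] D:[sync]
After 7 (send(from=C, to=A, msg='done')): A:[resp,done] B:[] C:[hello,pong] D:[sync]
After 8 (send(from=A, to=C, msg='tick')): A:[resp,done] B:[] C:[hello,pong,tick] D:[sync]
After 9 (process(C)): A:[resp,done] B:[] C:[pong,tick] D:[sync]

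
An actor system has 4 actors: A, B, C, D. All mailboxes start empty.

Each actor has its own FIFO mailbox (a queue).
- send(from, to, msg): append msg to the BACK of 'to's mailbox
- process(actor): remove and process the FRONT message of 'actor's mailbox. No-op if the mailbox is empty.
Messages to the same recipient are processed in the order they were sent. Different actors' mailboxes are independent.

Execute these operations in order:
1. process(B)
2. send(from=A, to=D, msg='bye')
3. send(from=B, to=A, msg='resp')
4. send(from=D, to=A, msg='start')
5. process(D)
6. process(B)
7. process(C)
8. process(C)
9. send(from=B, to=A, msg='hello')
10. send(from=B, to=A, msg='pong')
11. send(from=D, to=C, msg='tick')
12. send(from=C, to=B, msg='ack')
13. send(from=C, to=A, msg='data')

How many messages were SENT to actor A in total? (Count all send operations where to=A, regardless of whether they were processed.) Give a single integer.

After 1 (process(B)): A:[] B:[] C:[] D:[]
After 2 (send(from=A, to=D, msg='bye')): A:[] B:[] C:[] D:[bye]
After 3 (send(from=B, to=A, msg='resp')): A:[resp] B:[] C:[] D:[bye]
After 4 (send(from=D, to=A, msg='start')): A:[resp,start] B:[] C:[] D:[bye]
After 5 (process(D)): A:[resp,start] B:[] C:[] D:[]
After 6 (process(B)): A:[resp,start] B:[] C:[] D:[]
After 7 (process(C)): A:[resp,start] B:[] C:[] D:[]
After 8 (process(C)): A:[resp,start] B:[] C:[] D:[]
After 9 (send(from=B, to=A, msg='hello')): A:[resp,start,hello] B:[] C:[] D:[]
After 10 (send(from=B, to=A, msg='pong')): A:[resp,start,hello,pong] B:[] C:[] D:[]
After 11 (send(from=D, to=C, msg='tick')): A:[resp,start,hello,pong] B:[] C:[tick] D:[]
After 12 (send(from=C, to=B, msg='ack')): A:[resp,start,hello,pong] B:[ack] C:[tick] D:[]
After 13 (send(from=C, to=A, msg='data')): A:[resp,start,hello,pong,data] B:[ack] C:[tick] D:[]

Answer: 5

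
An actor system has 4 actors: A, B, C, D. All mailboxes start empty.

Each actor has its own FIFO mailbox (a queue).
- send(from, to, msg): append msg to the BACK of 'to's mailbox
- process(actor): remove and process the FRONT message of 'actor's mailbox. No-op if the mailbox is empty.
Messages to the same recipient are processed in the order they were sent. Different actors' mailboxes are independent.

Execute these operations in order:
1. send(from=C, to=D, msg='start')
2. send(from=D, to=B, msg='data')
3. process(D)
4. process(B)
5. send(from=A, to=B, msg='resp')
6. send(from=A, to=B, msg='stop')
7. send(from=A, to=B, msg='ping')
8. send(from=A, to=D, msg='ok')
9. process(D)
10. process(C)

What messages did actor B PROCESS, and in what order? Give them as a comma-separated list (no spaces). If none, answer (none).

Answer: data

Derivation:
After 1 (send(from=C, to=D, msg='start')): A:[] B:[] C:[] D:[start]
After 2 (send(from=D, to=B, msg='data')): A:[] B:[data] C:[] D:[start]
After 3 (process(D)): A:[] B:[data] C:[] D:[]
After 4 (process(B)): A:[] B:[] C:[] D:[]
After 5 (send(from=A, to=B, msg='resp')): A:[] B:[resp] C:[] D:[]
After 6 (send(from=A, to=B, msg='stop')): A:[] B:[resp,stop] C:[] D:[]
After 7 (send(from=A, to=B, msg='ping')): A:[] B:[resp,stop,ping] C:[] D:[]
After 8 (send(from=A, to=D, msg='ok')): A:[] B:[resp,stop,ping] C:[] D:[ok]
After 9 (process(D)): A:[] B:[resp,stop,ping] C:[] D:[]
After 10 (process(C)): A:[] B:[resp,stop,ping] C:[] D:[]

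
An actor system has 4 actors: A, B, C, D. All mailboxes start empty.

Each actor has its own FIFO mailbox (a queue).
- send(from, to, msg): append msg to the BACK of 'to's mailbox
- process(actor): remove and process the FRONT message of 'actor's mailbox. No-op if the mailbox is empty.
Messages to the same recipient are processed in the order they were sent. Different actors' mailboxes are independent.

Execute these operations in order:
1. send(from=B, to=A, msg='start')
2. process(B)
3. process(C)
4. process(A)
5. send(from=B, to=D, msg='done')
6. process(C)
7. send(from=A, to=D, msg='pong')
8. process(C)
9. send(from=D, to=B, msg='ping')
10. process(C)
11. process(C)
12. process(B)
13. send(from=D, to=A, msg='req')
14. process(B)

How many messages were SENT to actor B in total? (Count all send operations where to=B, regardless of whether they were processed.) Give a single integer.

After 1 (send(from=B, to=A, msg='start')): A:[start] B:[] C:[] D:[]
After 2 (process(B)): A:[start] B:[] C:[] D:[]
After 3 (process(C)): A:[start] B:[] C:[] D:[]
After 4 (process(A)): A:[] B:[] C:[] D:[]
After 5 (send(from=B, to=D, msg='done')): A:[] B:[] C:[] D:[done]
After 6 (process(C)): A:[] B:[] C:[] D:[done]
After 7 (send(from=A, to=D, msg='pong')): A:[] B:[] C:[] D:[done,pong]
After 8 (process(C)): A:[] B:[] C:[] D:[done,pong]
After 9 (send(from=D, to=B, msg='ping')): A:[] B:[ping] C:[] D:[done,pong]
After 10 (process(C)): A:[] B:[ping] C:[] D:[done,pong]
After 11 (process(C)): A:[] B:[ping] C:[] D:[done,pong]
After 12 (process(B)): A:[] B:[] C:[] D:[done,pong]
After 13 (send(from=D, to=A, msg='req')): A:[req] B:[] C:[] D:[done,pong]
After 14 (process(B)): A:[req] B:[] C:[] D:[done,pong]

Answer: 1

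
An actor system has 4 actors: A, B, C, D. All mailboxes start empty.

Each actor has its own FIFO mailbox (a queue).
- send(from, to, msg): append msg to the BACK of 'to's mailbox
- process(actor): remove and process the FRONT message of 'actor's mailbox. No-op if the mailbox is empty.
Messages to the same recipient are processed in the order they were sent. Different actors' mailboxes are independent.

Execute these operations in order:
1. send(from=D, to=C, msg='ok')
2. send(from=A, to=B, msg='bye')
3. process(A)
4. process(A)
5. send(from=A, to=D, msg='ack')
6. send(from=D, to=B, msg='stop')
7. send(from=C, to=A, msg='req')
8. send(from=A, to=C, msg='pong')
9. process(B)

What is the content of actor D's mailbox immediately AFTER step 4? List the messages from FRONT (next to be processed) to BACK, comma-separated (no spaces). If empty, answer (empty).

After 1 (send(from=D, to=C, msg='ok')): A:[] B:[] C:[ok] D:[]
After 2 (send(from=A, to=B, msg='bye')): A:[] B:[bye] C:[ok] D:[]
After 3 (process(A)): A:[] B:[bye] C:[ok] D:[]
After 4 (process(A)): A:[] B:[bye] C:[ok] D:[]

(empty)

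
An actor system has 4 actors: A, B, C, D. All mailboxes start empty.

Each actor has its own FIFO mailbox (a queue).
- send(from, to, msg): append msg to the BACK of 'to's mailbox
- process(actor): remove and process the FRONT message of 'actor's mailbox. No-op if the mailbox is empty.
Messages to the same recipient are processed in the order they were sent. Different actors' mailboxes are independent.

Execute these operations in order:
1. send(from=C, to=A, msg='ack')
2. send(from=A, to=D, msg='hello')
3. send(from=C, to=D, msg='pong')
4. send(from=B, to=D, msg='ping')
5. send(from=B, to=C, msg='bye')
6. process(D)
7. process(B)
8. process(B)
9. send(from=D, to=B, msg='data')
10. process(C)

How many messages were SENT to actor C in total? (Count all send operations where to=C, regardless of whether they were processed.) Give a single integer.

Answer: 1

Derivation:
After 1 (send(from=C, to=A, msg='ack')): A:[ack] B:[] C:[] D:[]
After 2 (send(from=A, to=D, msg='hello')): A:[ack] B:[] C:[] D:[hello]
After 3 (send(from=C, to=D, msg='pong')): A:[ack] B:[] C:[] D:[hello,pong]
After 4 (send(from=B, to=D, msg='ping')): A:[ack] B:[] C:[] D:[hello,pong,ping]
After 5 (send(from=B, to=C, msg='bye')): A:[ack] B:[] C:[bye] D:[hello,pong,ping]
After 6 (process(D)): A:[ack] B:[] C:[bye] D:[pong,ping]
After 7 (process(B)): A:[ack] B:[] C:[bye] D:[pong,ping]
After 8 (process(B)): A:[ack] B:[] C:[bye] D:[pong,ping]
After 9 (send(from=D, to=B, msg='data')): A:[ack] B:[data] C:[bye] D:[pong,ping]
After 10 (process(C)): A:[ack] B:[data] C:[] D:[pong,ping]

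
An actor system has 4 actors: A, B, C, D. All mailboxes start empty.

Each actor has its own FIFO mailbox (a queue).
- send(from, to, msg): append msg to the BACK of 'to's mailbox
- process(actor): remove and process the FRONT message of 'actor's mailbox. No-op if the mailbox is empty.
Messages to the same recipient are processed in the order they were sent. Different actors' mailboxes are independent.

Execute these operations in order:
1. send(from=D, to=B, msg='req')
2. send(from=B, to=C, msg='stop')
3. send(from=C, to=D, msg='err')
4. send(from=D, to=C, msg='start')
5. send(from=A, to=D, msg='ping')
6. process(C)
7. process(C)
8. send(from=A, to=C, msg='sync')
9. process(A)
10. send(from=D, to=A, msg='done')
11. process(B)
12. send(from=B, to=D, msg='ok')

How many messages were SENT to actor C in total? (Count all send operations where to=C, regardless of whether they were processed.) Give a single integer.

Answer: 3

Derivation:
After 1 (send(from=D, to=B, msg='req')): A:[] B:[req] C:[] D:[]
After 2 (send(from=B, to=C, msg='stop')): A:[] B:[req] C:[stop] D:[]
After 3 (send(from=C, to=D, msg='err')): A:[] B:[req] C:[stop] D:[err]
After 4 (send(from=D, to=C, msg='start')): A:[] B:[req] C:[stop,start] D:[err]
After 5 (send(from=A, to=D, msg='ping')): A:[] B:[req] C:[stop,start] D:[err,ping]
After 6 (process(C)): A:[] B:[req] C:[start] D:[err,ping]
After 7 (process(C)): A:[] B:[req] C:[] D:[err,ping]
After 8 (send(from=A, to=C, msg='sync')): A:[] B:[req] C:[sync] D:[err,ping]
After 9 (process(A)): A:[] B:[req] C:[sync] D:[err,ping]
After 10 (send(from=D, to=A, msg='done')): A:[done] B:[req] C:[sync] D:[err,ping]
After 11 (process(B)): A:[done] B:[] C:[sync] D:[err,ping]
After 12 (send(from=B, to=D, msg='ok')): A:[done] B:[] C:[sync] D:[err,ping,ok]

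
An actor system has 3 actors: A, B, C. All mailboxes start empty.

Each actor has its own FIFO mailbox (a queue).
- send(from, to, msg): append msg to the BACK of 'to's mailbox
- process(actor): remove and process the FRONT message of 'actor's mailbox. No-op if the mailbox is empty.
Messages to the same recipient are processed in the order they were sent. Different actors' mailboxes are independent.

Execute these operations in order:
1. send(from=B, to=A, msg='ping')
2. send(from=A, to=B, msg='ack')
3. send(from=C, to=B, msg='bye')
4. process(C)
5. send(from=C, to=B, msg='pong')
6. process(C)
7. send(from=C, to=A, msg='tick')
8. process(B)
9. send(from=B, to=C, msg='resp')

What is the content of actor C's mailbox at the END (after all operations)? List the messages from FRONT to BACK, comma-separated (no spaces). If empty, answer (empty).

Answer: resp

Derivation:
After 1 (send(from=B, to=A, msg='ping')): A:[ping] B:[] C:[]
After 2 (send(from=A, to=B, msg='ack')): A:[ping] B:[ack] C:[]
After 3 (send(from=C, to=B, msg='bye')): A:[ping] B:[ack,bye] C:[]
After 4 (process(C)): A:[ping] B:[ack,bye] C:[]
After 5 (send(from=C, to=B, msg='pong')): A:[ping] B:[ack,bye,pong] C:[]
After 6 (process(C)): A:[ping] B:[ack,bye,pong] C:[]
After 7 (send(from=C, to=A, msg='tick')): A:[ping,tick] B:[ack,bye,pong] C:[]
After 8 (process(B)): A:[ping,tick] B:[bye,pong] C:[]
After 9 (send(from=B, to=C, msg='resp')): A:[ping,tick] B:[bye,pong] C:[resp]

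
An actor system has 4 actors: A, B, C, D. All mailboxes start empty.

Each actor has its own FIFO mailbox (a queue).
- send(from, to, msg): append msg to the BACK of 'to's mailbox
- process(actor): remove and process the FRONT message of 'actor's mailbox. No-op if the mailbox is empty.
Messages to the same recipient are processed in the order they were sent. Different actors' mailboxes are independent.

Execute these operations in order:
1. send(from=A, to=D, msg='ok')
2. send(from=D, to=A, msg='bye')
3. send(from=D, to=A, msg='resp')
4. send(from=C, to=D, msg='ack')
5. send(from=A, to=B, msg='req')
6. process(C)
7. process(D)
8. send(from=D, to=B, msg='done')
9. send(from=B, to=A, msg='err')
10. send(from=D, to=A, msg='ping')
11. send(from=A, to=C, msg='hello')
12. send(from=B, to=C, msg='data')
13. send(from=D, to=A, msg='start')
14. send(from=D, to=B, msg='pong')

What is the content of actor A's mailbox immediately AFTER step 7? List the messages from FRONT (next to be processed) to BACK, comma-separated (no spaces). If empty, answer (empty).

After 1 (send(from=A, to=D, msg='ok')): A:[] B:[] C:[] D:[ok]
After 2 (send(from=D, to=A, msg='bye')): A:[bye] B:[] C:[] D:[ok]
After 3 (send(from=D, to=A, msg='resp')): A:[bye,resp] B:[] C:[] D:[ok]
After 4 (send(from=C, to=D, msg='ack')): A:[bye,resp] B:[] C:[] D:[ok,ack]
After 5 (send(from=A, to=B, msg='req')): A:[bye,resp] B:[req] C:[] D:[ok,ack]
After 6 (process(C)): A:[bye,resp] B:[req] C:[] D:[ok,ack]
After 7 (process(D)): A:[bye,resp] B:[req] C:[] D:[ack]

bye,resp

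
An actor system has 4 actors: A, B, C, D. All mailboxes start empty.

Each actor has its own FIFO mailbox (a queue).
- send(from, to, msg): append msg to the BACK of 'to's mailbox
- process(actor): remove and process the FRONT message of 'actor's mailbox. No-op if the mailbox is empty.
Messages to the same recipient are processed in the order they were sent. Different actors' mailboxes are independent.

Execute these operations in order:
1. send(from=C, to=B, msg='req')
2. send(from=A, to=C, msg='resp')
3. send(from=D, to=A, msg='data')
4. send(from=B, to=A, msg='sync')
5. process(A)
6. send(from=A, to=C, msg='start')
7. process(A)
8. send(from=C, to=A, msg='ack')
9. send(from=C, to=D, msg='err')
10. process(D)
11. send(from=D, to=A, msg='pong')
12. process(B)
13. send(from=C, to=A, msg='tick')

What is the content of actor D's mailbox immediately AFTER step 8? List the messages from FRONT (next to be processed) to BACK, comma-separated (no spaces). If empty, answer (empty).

After 1 (send(from=C, to=B, msg='req')): A:[] B:[req] C:[] D:[]
After 2 (send(from=A, to=C, msg='resp')): A:[] B:[req] C:[resp] D:[]
After 3 (send(from=D, to=A, msg='data')): A:[data] B:[req] C:[resp] D:[]
After 4 (send(from=B, to=A, msg='sync')): A:[data,sync] B:[req] C:[resp] D:[]
After 5 (process(A)): A:[sync] B:[req] C:[resp] D:[]
After 6 (send(from=A, to=C, msg='start')): A:[sync] B:[req] C:[resp,start] D:[]
After 7 (process(A)): A:[] B:[req] C:[resp,start] D:[]
After 8 (send(from=C, to=A, msg='ack')): A:[ack] B:[req] C:[resp,start] D:[]

(empty)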